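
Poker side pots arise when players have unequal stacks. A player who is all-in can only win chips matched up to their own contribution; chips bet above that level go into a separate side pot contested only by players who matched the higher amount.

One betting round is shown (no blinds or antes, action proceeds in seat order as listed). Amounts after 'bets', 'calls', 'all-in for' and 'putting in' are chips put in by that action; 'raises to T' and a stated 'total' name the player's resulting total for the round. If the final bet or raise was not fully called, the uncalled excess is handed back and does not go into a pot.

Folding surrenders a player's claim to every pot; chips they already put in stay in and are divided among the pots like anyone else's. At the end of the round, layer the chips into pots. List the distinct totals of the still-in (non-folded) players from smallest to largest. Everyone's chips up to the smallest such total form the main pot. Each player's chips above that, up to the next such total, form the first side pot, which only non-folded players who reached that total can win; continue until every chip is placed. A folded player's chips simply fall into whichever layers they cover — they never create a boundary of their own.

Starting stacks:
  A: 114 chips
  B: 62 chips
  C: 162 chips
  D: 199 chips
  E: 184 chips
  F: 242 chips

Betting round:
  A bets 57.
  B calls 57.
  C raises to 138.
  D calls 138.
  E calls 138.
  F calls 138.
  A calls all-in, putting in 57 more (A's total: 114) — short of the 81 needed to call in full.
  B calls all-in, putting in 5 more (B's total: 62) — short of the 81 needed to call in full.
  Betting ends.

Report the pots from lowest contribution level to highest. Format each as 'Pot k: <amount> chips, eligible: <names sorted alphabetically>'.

Pot 1: 372 chips, eligible: A, B, C, D, E, F
Pot 2: 260 chips, eligible: A, C, D, E, F
Pot 3: 96 chips, eligible: C, D, E, F

Derivation:
Contributions: A=114, B=62, C=138, D=138, E=138, F=138
Pot levels (distinct totals of non-folded players): 62, 114, 138
Layer 1-62: 62 each from A, B, C, D, E, F = 62*6 = 372 chips; eligible A, B, C, D, E, F
Layer 63-114: 52 each from A, C, D, E, F = 52*5 = 260 chips; eligible A, C, D, E, F
Layer 115-138: 24 each from C, D, E, F = 24*4 = 96 chips; eligible C, D, E, F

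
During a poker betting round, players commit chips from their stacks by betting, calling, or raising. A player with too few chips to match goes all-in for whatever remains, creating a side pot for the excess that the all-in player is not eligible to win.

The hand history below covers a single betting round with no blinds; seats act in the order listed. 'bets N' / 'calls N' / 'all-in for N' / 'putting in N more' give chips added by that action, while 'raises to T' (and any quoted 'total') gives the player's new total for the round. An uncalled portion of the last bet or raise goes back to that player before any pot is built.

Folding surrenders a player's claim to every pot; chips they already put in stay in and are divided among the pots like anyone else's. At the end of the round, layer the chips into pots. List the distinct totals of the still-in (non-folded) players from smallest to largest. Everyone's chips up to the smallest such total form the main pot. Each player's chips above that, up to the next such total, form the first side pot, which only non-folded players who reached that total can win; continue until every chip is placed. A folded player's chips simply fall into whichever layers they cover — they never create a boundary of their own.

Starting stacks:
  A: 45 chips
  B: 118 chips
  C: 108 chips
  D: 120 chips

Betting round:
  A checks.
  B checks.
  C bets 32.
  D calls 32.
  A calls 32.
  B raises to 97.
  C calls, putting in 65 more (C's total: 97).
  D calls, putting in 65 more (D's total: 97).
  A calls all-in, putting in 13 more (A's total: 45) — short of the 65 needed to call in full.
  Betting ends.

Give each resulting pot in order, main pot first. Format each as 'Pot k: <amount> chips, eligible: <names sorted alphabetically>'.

Contributions: A=45, B=97, C=97, D=97
Pot levels (distinct totals of non-folded players): 45, 97
Layer 1-45: 45 each from A, B, C, D = 45*4 = 180 chips; eligible A, B, C, D
Layer 46-97: 52 each from B, C, D = 52*3 = 156 chips; eligible B, C, D

Pot 1: 180 chips, eligible: A, B, C, D
Pot 2: 156 chips, eligible: B, C, D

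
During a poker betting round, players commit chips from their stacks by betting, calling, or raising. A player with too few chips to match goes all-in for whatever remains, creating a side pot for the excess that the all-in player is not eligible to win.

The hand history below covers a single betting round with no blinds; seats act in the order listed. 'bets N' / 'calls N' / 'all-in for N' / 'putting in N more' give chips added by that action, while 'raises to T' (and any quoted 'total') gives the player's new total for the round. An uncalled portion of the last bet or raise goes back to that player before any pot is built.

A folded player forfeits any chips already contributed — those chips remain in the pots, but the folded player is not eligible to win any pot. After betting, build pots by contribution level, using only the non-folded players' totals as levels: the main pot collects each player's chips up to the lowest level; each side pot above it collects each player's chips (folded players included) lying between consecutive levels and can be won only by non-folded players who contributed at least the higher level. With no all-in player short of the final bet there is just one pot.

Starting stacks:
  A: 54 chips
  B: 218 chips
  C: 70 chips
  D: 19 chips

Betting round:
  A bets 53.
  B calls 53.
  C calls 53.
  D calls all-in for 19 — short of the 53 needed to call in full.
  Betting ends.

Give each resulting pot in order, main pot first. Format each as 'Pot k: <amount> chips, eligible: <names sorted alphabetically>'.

Pot 1: 76 chips, eligible: A, B, C, D
Pot 2: 102 chips, eligible: A, B, C

Derivation:
Contributions: A=53, B=53, C=53, D=19
Pot levels (distinct totals of non-folded players): 19, 53
Layer 1-19: 19 each from A, B, C, D = 19*4 = 76 chips; eligible A, B, C, D
Layer 20-53: 34 each from A, B, C = 34*3 = 102 chips; eligible A, B, C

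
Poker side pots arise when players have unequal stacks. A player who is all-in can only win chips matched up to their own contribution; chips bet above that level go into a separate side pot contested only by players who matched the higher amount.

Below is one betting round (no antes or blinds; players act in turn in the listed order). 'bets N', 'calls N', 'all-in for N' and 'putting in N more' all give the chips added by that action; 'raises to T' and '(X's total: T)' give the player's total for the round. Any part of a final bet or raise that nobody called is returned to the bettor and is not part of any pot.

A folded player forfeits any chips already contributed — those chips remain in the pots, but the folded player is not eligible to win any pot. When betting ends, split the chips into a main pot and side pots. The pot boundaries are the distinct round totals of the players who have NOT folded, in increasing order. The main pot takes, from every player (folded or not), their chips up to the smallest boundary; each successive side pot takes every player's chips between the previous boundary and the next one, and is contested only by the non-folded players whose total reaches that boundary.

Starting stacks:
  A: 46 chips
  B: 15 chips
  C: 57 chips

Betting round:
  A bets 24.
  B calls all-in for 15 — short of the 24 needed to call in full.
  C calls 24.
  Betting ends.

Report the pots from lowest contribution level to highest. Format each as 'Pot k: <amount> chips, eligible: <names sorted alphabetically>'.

Pot 1: 45 chips, eligible: A, B, C
Pot 2: 18 chips, eligible: A, C

Derivation:
Contributions: A=24, B=15, C=24
Pot levels (distinct totals of non-folded players): 15, 24
Layer 1-15: 15 each from A, B, C = 15*3 = 45 chips; eligible A, B, C
Layer 16-24: 9 each from A, C = 9*2 = 18 chips; eligible A, C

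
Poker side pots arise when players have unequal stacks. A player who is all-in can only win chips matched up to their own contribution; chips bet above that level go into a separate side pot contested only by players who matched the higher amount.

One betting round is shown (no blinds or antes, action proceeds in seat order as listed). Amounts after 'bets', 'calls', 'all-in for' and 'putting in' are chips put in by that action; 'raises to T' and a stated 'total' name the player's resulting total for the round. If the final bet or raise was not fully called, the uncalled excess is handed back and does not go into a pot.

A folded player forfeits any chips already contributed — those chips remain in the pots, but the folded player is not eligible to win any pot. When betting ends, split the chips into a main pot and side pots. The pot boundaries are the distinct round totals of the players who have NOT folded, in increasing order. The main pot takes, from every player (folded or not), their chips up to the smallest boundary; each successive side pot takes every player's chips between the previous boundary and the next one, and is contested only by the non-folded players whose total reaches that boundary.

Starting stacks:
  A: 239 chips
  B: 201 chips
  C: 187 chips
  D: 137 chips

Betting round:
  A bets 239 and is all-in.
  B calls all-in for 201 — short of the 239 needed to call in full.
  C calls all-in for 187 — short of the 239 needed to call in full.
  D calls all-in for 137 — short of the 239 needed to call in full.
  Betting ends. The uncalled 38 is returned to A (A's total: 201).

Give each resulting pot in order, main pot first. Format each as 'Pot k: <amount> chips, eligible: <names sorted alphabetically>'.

Pot 1: 548 chips, eligible: A, B, C, D
Pot 2: 150 chips, eligible: A, B, C
Pot 3: 28 chips, eligible: A, B

Derivation:
Contributions (after 38 returned to A): A=201, B=201, C=187, D=137
Pot levels (distinct totals of non-folded players): 137, 187, 201
Layer 1-137: 137 each from A, B, C, D = 137*4 = 548 chips; eligible A, B, C, D
Layer 138-187: 50 each from A, B, C = 50*3 = 150 chips; eligible A, B, C
Layer 188-201: 14 each from A, B = 14*2 = 28 chips; eligible A, B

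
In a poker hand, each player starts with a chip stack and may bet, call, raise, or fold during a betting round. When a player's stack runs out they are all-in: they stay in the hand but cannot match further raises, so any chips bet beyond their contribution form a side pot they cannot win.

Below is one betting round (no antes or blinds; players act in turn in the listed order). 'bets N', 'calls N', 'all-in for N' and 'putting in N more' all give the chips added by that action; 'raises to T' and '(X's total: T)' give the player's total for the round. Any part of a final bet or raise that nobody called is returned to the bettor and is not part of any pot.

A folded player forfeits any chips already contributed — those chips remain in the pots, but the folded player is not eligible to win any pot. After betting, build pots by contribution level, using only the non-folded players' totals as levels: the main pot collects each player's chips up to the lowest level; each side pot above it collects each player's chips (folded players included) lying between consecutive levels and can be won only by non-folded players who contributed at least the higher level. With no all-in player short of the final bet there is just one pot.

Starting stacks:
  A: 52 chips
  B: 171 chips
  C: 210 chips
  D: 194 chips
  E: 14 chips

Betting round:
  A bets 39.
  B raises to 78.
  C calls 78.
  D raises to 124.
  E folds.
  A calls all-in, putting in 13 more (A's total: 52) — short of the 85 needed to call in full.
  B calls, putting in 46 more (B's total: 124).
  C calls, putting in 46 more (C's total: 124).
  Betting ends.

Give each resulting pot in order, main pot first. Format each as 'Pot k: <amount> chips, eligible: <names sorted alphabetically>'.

Pot 1: 208 chips, eligible: A, B, C, D
Pot 2: 216 chips, eligible: B, C, D

Derivation:
Contributions: A=52, B=124, C=124, D=124
Folded: E
Pot levels (distinct totals of non-folded players): 52, 124
Layer 1-52: 52 each from A, B, C, D = 52*4 = 208 chips; eligible A, B, C, D
Layer 53-124: 72 each from B, C, D = 72*3 = 216 chips; eligible B, C, D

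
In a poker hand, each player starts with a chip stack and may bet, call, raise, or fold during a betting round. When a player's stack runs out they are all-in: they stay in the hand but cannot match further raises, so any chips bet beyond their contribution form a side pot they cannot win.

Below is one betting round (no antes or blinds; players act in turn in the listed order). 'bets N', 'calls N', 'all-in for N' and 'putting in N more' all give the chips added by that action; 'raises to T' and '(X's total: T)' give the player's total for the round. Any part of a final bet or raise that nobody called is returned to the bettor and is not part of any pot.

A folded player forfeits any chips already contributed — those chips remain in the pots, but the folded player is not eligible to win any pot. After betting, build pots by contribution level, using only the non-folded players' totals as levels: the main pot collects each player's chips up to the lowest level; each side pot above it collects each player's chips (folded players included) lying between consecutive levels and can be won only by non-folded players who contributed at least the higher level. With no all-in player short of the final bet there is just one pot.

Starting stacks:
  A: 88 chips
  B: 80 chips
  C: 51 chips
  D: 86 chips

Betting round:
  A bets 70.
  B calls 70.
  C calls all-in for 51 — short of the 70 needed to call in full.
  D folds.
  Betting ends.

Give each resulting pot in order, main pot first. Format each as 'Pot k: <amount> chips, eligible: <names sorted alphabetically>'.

Pot 1: 153 chips, eligible: A, B, C
Pot 2: 38 chips, eligible: A, B

Derivation:
Contributions: A=70, B=70, C=51
Folded: D
Pot levels (distinct totals of non-folded players): 51, 70
Layer 1-51: 51 each from A, B, C = 51*3 = 153 chips; eligible A, B, C
Layer 52-70: 19 each from A, B = 19*2 = 38 chips; eligible A, B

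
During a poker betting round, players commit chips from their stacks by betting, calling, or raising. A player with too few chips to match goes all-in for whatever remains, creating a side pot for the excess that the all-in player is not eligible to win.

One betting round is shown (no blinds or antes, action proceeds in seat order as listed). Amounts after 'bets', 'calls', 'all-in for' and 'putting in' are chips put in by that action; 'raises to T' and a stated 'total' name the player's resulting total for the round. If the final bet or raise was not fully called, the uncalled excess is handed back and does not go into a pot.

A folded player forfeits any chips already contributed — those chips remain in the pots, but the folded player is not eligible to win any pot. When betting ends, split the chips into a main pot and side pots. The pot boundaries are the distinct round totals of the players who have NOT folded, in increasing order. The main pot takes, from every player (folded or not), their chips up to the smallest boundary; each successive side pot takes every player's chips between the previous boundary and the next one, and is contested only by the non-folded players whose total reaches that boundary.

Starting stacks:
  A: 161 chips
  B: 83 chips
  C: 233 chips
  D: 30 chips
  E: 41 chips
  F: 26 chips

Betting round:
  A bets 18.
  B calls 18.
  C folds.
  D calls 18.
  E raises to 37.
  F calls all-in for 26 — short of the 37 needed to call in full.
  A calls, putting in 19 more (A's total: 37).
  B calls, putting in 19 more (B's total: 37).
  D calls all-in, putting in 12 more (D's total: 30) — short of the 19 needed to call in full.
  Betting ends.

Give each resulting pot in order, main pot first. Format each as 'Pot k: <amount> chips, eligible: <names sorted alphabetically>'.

Pot 1: 130 chips, eligible: A, B, D, E, F
Pot 2: 16 chips, eligible: A, B, D, E
Pot 3: 21 chips, eligible: A, B, E

Derivation:
Contributions: A=37, B=37, D=30, E=37, F=26
Folded: C
Pot levels (distinct totals of non-folded players): 26, 30, 37
Layer 1-26: 26 each from A, B, D, E, F = 26*5 = 130 chips; eligible A, B, D, E, F
Layer 27-30: 4 each from A, B, D, E = 4*4 = 16 chips; eligible A, B, D, E
Layer 31-37: 7 each from A, B, E = 7*3 = 21 chips; eligible A, B, E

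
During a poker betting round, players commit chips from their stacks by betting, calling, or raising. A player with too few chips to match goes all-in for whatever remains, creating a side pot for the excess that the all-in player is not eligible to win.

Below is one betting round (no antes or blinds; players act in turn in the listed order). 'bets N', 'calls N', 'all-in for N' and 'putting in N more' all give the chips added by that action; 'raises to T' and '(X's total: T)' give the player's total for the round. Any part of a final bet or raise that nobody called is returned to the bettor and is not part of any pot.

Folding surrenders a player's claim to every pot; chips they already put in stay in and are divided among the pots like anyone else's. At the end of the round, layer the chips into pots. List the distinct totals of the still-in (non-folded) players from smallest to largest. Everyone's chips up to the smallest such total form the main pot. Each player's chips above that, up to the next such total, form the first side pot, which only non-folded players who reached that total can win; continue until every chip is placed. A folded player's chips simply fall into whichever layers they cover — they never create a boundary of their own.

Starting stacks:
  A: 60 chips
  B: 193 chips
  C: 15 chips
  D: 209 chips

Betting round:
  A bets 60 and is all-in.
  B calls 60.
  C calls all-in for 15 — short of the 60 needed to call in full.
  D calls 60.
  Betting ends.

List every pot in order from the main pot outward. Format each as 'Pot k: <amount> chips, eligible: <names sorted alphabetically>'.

Contributions: A=60, B=60, C=15, D=60
Pot levels (distinct totals of non-folded players): 15, 60
Layer 1-15: 15 each from A, B, C, D = 15*4 = 60 chips; eligible A, B, C, D
Layer 16-60: 45 each from A, B, D = 45*3 = 135 chips; eligible A, B, D

Pot 1: 60 chips, eligible: A, B, C, D
Pot 2: 135 chips, eligible: A, B, D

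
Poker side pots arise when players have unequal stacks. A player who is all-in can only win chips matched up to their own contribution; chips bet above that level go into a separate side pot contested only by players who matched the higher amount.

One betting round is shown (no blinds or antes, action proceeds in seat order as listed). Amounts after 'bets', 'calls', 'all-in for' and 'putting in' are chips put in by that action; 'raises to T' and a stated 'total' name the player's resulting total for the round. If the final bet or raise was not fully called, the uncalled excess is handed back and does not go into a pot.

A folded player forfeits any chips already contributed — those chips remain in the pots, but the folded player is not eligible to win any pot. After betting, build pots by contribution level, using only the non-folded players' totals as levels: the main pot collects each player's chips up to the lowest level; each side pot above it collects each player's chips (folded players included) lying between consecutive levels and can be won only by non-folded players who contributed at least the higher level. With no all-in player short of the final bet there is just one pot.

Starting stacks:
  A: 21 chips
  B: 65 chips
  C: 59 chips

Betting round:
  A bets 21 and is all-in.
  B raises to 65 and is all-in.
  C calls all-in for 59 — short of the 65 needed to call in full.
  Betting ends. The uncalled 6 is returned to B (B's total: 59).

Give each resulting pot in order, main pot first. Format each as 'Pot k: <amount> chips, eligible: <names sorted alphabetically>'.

Contributions (after 6 returned to B): A=21, B=59, C=59
Pot levels (distinct totals of non-folded players): 21, 59
Layer 1-21: 21 each from A, B, C = 21*3 = 63 chips; eligible A, B, C
Layer 22-59: 38 each from B, C = 38*2 = 76 chips; eligible B, C

Pot 1: 63 chips, eligible: A, B, C
Pot 2: 76 chips, eligible: B, C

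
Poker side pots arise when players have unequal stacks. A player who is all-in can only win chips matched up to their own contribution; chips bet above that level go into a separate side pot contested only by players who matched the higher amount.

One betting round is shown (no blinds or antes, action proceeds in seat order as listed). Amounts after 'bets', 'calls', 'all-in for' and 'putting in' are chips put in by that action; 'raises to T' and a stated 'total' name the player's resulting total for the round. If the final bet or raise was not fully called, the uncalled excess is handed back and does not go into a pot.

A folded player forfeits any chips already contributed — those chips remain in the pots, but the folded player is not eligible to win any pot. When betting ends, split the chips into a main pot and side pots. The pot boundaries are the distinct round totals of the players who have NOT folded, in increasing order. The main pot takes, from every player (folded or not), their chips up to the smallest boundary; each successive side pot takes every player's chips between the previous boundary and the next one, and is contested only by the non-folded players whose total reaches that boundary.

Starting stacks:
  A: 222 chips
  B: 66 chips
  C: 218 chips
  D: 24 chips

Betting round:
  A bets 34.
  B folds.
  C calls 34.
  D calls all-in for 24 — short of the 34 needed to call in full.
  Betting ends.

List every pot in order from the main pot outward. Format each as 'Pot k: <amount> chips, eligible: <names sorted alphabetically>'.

Contributions: A=34, C=34, D=24
Folded: B
Pot levels (distinct totals of non-folded players): 24, 34
Layer 1-24: 24 each from A, C, D = 24*3 = 72 chips; eligible A, C, D
Layer 25-34: 10 each from A, C = 10*2 = 20 chips; eligible A, C

Pot 1: 72 chips, eligible: A, C, D
Pot 2: 20 chips, eligible: A, C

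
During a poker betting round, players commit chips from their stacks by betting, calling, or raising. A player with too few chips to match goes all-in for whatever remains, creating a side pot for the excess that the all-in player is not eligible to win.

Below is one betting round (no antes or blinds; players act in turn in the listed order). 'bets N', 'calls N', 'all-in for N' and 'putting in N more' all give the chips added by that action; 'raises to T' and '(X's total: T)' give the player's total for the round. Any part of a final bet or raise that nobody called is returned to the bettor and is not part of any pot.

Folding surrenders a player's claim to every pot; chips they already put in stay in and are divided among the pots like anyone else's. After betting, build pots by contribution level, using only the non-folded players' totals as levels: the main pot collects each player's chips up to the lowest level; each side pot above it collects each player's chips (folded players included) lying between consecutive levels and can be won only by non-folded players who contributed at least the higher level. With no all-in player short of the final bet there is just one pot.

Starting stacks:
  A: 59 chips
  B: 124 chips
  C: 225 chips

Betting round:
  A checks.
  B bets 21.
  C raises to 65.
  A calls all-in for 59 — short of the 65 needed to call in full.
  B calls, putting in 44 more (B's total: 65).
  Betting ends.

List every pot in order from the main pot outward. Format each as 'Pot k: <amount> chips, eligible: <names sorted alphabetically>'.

Pot 1: 177 chips, eligible: A, B, C
Pot 2: 12 chips, eligible: B, C

Derivation:
Contributions: A=59, B=65, C=65
Pot levels (distinct totals of non-folded players): 59, 65
Layer 1-59: 59 each from A, B, C = 59*3 = 177 chips; eligible A, B, C
Layer 60-65: 6 each from B, C = 6*2 = 12 chips; eligible B, C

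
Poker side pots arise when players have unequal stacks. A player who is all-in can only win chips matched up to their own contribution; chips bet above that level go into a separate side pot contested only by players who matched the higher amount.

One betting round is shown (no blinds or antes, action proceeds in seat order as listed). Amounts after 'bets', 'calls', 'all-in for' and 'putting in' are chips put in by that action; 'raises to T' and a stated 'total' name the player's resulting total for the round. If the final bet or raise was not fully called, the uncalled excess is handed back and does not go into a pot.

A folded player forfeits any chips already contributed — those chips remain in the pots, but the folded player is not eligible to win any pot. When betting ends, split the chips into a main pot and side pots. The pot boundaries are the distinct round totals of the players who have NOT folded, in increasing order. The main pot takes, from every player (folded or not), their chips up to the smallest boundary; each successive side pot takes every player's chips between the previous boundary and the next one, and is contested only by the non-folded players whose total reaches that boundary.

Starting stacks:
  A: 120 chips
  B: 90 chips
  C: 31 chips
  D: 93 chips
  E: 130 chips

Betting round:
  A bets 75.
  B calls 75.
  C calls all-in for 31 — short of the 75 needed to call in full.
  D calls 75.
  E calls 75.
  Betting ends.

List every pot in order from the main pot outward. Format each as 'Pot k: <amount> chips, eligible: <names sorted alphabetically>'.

Contributions: A=75, B=75, C=31, D=75, E=75
Pot levels (distinct totals of non-folded players): 31, 75
Layer 1-31: 31 each from A, B, C, D, E = 31*5 = 155 chips; eligible A, B, C, D, E
Layer 32-75: 44 each from A, B, D, E = 44*4 = 176 chips; eligible A, B, D, E

Pot 1: 155 chips, eligible: A, B, C, D, E
Pot 2: 176 chips, eligible: A, B, D, E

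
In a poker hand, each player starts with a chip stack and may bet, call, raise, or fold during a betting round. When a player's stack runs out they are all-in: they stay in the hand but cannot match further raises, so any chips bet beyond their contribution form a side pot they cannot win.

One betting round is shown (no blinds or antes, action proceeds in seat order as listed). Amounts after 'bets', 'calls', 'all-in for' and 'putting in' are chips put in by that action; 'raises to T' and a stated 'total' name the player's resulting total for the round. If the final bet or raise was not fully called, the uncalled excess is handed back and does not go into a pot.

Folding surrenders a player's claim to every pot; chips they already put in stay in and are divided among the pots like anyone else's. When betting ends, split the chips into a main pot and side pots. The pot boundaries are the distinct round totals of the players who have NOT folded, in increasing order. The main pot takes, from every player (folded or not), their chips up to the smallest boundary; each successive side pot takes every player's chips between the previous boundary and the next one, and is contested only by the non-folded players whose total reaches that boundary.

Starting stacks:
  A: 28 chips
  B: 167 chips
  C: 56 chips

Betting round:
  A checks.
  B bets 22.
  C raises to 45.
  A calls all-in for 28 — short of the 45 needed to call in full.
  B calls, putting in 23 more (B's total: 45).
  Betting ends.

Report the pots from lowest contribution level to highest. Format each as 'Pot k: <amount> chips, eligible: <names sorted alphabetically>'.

Contributions: A=28, B=45, C=45
Pot levels (distinct totals of non-folded players): 28, 45
Layer 1-28: 28 each from A, B, C = 28*3 = 84 chips; eligible A, B, C
Layer 29-45: 17 each from B, C = 17*2 = 34 chips; eligible B, C

Pot 1: 84 chips, eligible: A, B, C
Pot 2: 34 chips, eligible: B, C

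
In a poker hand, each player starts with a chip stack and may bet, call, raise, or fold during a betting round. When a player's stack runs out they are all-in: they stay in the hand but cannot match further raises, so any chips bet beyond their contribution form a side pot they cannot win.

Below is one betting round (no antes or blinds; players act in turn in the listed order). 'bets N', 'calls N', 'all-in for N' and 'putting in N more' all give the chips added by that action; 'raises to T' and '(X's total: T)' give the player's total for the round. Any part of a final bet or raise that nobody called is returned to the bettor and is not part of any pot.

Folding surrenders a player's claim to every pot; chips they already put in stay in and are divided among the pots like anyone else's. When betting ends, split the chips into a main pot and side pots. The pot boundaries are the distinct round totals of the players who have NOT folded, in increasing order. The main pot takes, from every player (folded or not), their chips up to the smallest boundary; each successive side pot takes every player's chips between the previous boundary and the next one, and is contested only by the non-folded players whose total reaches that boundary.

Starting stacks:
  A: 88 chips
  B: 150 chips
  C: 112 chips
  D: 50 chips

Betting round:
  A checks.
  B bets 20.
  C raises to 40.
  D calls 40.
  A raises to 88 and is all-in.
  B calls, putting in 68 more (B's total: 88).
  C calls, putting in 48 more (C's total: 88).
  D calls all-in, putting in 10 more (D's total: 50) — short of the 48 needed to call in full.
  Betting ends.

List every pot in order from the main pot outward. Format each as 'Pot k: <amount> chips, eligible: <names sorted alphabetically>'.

Contributions: A=88, B=88, C=88, D=50
Pot levels (distinct totals of non-folded players): 50, 88
Layer 1-50: 50 each from A, B, C, D = 50*4 = 200 chips; eligible A, B, C, D
Layer 51-88: 38 each from A, B, C = 38*3 = 114 chips; eligible A, B, C

Pot 1: 200 chips, eligible: A, B, C, D
Pot 2: 114 chips, eligible: A, B, C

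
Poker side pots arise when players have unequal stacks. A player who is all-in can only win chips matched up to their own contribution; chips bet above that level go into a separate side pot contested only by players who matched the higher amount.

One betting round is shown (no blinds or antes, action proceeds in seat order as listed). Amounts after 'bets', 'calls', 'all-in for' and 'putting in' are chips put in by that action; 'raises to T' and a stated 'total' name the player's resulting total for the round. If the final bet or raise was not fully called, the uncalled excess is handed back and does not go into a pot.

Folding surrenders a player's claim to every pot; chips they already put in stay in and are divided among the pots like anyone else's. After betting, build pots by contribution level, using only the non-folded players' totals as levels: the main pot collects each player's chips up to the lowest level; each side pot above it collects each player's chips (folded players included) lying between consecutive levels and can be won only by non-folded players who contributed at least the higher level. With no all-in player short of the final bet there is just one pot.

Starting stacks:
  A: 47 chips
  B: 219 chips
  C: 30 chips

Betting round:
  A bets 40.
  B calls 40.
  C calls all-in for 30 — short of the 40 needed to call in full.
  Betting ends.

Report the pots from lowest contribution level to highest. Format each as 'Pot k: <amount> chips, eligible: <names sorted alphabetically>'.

Pot 1: 90 chips, eligible: A, B, C
Pot 2: 20 chips, eligible: A, B

Derivation:
Contributions: A=40, B=40, C=30
Pot levels (distinct totals of non-folded players): 30, 40
Layer 1-30: 30 each from A, B, C = 30*3 = 90 chips; eligible A, B, C
Layer 31-40: 10 each from A, B = 10*2 = 20 chips; eligible A, B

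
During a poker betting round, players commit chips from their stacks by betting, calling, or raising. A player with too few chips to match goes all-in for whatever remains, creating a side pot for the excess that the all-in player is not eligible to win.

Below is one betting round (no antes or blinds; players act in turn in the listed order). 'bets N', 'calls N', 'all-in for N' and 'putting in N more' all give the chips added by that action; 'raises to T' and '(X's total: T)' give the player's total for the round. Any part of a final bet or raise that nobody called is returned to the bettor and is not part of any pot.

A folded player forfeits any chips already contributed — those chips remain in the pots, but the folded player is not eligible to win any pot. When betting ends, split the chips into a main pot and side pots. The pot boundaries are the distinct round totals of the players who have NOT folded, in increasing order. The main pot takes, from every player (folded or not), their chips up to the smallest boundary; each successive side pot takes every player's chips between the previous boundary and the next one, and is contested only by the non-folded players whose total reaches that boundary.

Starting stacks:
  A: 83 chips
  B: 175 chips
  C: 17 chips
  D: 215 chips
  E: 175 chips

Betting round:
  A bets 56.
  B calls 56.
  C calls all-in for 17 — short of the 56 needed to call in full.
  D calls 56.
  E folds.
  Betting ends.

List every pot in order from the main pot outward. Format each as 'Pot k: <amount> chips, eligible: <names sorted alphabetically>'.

Pot 1: 68 chips, eligible: A, B, C, D
Pot 2: 117 chips, eligible: A, B, D

Derivation:
Contributions: A=56, B=56, C=17, D=56
Folded: E
Pot levels (distinct totals of non-folded players): 17, 56
Layer 1-17: 17 each from A, B, C, D = 17*4 = 68 chips; eligible A, B, C, D
Layer 18-56: 39 each from A, B, D = 39*3 = 117 chips; eligible A, B, D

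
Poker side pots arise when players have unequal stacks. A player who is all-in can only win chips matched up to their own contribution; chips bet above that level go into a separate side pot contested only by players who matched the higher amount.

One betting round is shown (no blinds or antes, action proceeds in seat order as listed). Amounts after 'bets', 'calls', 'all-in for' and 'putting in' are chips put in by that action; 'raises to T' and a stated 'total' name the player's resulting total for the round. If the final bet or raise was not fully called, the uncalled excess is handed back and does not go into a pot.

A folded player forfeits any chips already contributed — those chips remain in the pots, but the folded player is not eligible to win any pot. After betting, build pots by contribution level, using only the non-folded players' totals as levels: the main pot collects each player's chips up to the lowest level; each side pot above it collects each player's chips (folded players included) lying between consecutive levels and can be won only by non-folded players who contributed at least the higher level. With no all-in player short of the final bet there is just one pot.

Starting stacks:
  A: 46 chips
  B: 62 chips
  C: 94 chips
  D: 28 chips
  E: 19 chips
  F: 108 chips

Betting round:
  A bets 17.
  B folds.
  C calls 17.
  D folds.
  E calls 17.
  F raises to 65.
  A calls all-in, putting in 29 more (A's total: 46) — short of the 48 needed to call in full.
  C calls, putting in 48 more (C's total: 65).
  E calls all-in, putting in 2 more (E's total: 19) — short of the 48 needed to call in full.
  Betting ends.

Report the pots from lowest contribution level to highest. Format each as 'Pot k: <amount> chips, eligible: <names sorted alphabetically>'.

Contributions: A=46, C=65, E=19, F=65
Folded: B, D
Pot levels (distinct totals of non-folded players): 19, 46, 65
Layer 1-19: 19 each from A, C, E, F = 19*4 = 76 chips; eligible A, C, E, F
Layer 20-46: 27 each from A, C, F = 27*3 = 81 chips; eligible A, C, F
Layer 47-65: 19 each from C, F = 19*2 = 38 chips; eligible C, F

Pot 1: 76 chips, eligible: A, C, E, F
Pot 2: 81 chips, eligible: A, C, F
Pot 3: 38 chips, eligible: C, F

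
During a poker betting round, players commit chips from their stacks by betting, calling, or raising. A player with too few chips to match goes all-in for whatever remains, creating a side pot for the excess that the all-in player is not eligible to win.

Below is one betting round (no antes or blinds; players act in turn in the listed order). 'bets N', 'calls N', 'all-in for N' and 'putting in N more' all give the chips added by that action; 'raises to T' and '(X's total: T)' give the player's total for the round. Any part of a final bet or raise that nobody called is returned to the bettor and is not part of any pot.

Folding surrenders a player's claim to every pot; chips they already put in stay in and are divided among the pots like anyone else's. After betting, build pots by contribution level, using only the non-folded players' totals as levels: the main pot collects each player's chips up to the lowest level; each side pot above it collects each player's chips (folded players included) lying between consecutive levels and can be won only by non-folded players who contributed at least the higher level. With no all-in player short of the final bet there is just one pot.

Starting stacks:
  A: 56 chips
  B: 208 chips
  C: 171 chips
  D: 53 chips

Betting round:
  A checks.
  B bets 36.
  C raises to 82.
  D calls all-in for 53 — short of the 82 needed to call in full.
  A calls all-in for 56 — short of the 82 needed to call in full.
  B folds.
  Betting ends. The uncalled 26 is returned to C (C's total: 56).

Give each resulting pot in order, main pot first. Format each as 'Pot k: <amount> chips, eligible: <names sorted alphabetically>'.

Contributions (after 26 returned to C): A=56, B=36, C=56, D=53
Folded: B
Pot levels (distinct totals of non-folded players): 53, 56
Layer 1-53: A 53 + B 36 + C 53 + D 53 = 195 chips; eligible A, C, D
Layer 54-56: 3 each from A, C = 3*2 = 6 chips; eligible A, C

Pot 1: 195 chips, eligible: A, C, D
Pot 2: 6 chips, eligible: A, C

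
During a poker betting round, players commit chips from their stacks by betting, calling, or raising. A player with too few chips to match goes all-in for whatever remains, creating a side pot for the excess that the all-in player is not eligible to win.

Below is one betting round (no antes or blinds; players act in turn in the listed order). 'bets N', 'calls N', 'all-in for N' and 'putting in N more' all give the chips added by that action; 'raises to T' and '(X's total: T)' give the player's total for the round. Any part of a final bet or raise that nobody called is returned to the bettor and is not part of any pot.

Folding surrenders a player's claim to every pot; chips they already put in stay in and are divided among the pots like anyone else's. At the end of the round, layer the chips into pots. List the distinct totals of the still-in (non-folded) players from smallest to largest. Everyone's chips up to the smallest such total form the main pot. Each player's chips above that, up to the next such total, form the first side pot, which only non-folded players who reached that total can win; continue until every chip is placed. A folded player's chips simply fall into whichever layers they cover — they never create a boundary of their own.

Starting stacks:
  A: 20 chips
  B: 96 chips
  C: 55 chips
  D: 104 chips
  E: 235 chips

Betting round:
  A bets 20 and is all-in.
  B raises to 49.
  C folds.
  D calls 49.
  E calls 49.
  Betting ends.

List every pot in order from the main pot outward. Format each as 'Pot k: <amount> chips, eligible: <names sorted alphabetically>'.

Contributions: A=20, B=49, D=49, E=49
Folded: C
Pot levels (distinct totals of non-folded players): 20, 49
Layer 1-20: 20 each from A, B, D, E = 20*4 = 80 chips; eligible A, B, D, E
Layer 21-49: 29 each from B, D, E = 29*3 = 87 chips; eligible B, D, E

Pot 1: 80 chips, eligible: A, B, D, E
Pot 2: 87 chips, eligible: B, D, E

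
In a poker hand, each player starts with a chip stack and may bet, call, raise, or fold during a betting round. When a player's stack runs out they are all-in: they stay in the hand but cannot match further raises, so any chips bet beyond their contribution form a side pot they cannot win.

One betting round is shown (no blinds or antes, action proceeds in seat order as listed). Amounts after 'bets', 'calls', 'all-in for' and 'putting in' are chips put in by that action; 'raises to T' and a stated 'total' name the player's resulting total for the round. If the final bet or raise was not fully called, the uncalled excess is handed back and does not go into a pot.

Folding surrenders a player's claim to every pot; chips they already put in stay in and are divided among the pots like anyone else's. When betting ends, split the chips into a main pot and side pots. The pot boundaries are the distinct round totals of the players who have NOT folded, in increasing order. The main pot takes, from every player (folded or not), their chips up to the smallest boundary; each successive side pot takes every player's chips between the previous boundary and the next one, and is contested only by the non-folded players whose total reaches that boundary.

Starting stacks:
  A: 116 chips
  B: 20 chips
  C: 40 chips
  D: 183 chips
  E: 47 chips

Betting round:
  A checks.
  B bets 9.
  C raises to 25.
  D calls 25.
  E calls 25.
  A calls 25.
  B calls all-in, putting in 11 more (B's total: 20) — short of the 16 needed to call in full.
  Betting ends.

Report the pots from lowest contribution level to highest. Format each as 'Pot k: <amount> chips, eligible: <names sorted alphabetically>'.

Pot 1: 100 chips, eligible: A, B, C, D, E
Pot 2: 20 chips, eligible: A, C, D, E

Derivation:
Contributions: A=25, B=20, C=25, D=25, E=25
Pot levels (distinct totals of non-folded players): 20, 25
Layer 1-20: 20 each from A, B, C, D, E = 20*5 = 100 chips; eligible A, B, C, D, E
Layer 21-25: 5 each from A, C, D, E = 5*4 = 20 chips; eligible A, C, D, E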